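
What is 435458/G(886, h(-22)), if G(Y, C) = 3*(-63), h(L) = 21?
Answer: -435458/189 ≈ -2304.0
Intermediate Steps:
G(Y, C) = -189
435458/G(886, h(-22)) = 435458/(-189) = 435458*(-1/189) = -435458/189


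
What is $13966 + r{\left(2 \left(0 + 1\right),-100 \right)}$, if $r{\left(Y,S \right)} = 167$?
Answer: $14133$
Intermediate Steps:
$13966 + r{\left(2 \left(0 + 1\right),-100 \right)} = 13966 + 167 = 14133$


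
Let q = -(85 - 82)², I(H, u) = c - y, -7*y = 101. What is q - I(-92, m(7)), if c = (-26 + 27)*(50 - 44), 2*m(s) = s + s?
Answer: -206/7 ≈ -29.429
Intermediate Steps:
y = -101/7 (y = -⅐*101 = -101/7 ≈ -14.429)
m(s) = s (m(s) = (s + s)/2 = (2*s)/2 = s)
c = 6 (c = 1*6 = 6)
I(H, u) = 143/7 (I(H, u) = 6 - 1*(-101/7) = 6 + 101/7 = 143/7)
q = -9 (q = -1*3² = -1*9 = -9)
q - I(-92, m(7)) = -9 - 1*143/7 = -9 - 143/7 = -206/7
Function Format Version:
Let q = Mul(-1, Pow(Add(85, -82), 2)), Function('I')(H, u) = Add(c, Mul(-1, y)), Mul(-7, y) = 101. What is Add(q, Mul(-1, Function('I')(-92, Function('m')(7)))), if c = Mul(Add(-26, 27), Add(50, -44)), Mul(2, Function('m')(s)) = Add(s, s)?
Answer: Rational(-206, 7) ≈ -29.429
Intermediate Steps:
y = Rational(-101, 7) (y = Mul(Rational(-1, 7), 101) = Rational(-101, 7) ≈ -14.429)
Function('m')(s) = s (Function('m')(s) = Mul(Rational(1, 2), Add(s, s)) = Mul(Rational(1, 2), Mul(2, s)) = s)
c = 6 (c = Mul(1, 6) = 6)
Function('I')(H, u) = Rational(143, 7) (Function('I')(H, u) = Add(6, Mul(-1, Rational(-101, 7))) = Add(6, Rational(101, 7)) = Rational(143, 7))
q = -9 (q = Mul(-1, Pow(3, 2)) = Mul(-1, 9) = -9)
Add(q, Mul(-1, Function('I')(-92, Function('m')(7)))) = Add(-9, Mul(-1, Rational(143, 7))) = Add(-9, Rational(-143, 7)) = Rational(-206, 7)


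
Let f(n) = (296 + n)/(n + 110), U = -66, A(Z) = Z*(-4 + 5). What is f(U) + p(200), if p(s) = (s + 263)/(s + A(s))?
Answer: 28093/4400 ≈ 6.3848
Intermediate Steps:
A(Z) = Z (A(Z) = Z*1 = Z)
f(n) = (296 + n)/(110 + n)
p(s) = (263 + s)/(2*s) (p(s) = (s + 263)/(s + s) = (263 + s)/((2*s)) = (263 + s)*(1/(2*s)) = (263 + s)/(2*s))
f(U) + p(200) = (296 - 66)/(110 - 66) + (½)*(263 + 200)/200 = 230/44 + (½)*(1/200)*463 = (1/44)*230 + 463/400 = 115/22 + 463/400 = 28093/4400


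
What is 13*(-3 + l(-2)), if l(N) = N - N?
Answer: -39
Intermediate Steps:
l(N) = 0
13*(-3 + l(-2)) = 13*(-3 + 0) = 13*(-3) = -39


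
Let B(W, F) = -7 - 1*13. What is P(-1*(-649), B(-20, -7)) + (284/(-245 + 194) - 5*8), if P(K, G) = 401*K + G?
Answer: 13269355/51 ≈ 2.6018e+5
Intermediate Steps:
B(W, F) = -20 (B(W, F) = -7 - 13 = -20)
P(K, G) = G + 401*K
P(-1*(-649), B(-20, -7)) + (284/(-245 + 194) - 5*8) = (-20 + 401*(-1*(-649))) + (284/(-245 + 194) - 5*8) = (-20 + 401*649) + (284/(-51) - 40) = (-20 + 260249) + (284*(-1/51) - 40) = 260229 + (-284/51 - 40) = 260229 - 2324/51 = 13269355/51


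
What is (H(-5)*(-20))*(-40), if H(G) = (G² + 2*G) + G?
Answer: 8000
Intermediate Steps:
H(G) = G² + 3*G
(H(-5)*(-20))*(-40) = (-5*(3 - 5)*(-20))*(-40) = (-5*(-2)*(-20))*(-40) = (10*(-20))*(-40) = -200*(-40) = 8000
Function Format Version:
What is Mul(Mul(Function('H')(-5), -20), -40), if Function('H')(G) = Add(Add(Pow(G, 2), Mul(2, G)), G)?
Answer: 8000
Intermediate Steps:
Function('H')(G) = Add(Pow(G, 2), Mul(3, G))
Mul(Mul(Function('H')(-5), -20), -40) = Mul(Mul(Mul(-5, Add(3, -5)), -20), -40) = Mul(Mul(Mul(-5, -2), -20), -40) = Mul(Mul(10, -20), -40) = Mul(-200, -40) = 8000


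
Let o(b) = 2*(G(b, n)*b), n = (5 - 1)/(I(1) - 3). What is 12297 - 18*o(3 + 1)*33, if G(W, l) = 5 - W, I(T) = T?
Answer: 7545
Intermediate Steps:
n = -2 (n = (5 - 1)/(1 - 3) = 4/(-2) = 4*(-½) = -2)
o(b) = 2*b*(5 - b) (o(b) = 2*((5 - b)*b) = 2*(b*(5 - b)) = 2*b*(5 - b))
12297 - 18*o(3 + 1)*33 = 12297 - 18*(2*(3 + 1)*(5 - (3 + 1)))*33 = 12297 - 18*(2*4*(5 - 1*4))*33 = 12297 - 18*(2*4*(5 - 4))*33 = 12297 - 18*(2*4*1)*33 = 12297 - 18*8*33 = 12297 - 144*33 = 12297 - 1*4752 = 12297 - 4752 = 7545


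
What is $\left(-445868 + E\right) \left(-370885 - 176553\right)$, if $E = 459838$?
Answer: $-7647708860$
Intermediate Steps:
$\left(-445868 + E\right) \left(-370885 - 176553\right) = \left(-445868 + 459838\right) \left(-370885 - 176553\right) = 13970 \left(-547438\right) = -7647708860$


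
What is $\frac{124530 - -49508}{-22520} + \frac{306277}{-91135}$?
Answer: $- \frac{2275831117}{205236020} \approx -11.089$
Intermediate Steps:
$\frac{124530 - -49508}{-22520} + \frac{306277}{-91135} = \left(124530 + 49508\right) \left(- \frac{1}{22520}\right) + 306277 \left(- \frac{1}{91135}\right) = 174038 \left(- \frac{1}{22520}\right) - \frac{306277}{91135} = - \frac{87019}{11260} - \frac{306277}{91135} = - \frac{2275831117}{205236020}$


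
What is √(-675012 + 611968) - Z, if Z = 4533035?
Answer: -4533035 + 2*I*√15761 ≈ -4.533e+6 + 251.09*I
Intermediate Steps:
√(-675012 + 611968) - Z = √(-675012 + 611968) - 1*4533035 = √(-63044) - 4533035 = 2*I*√15761 - 4533035 = -4533035 + 2*I*√15761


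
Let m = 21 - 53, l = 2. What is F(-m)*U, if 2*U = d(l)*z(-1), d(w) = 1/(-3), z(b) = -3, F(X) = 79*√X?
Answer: 158*√2 ≈ 223.45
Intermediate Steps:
m = -32
d(w) = -⅓ (d(w) = 1*(-⅓) = -⅓)
U = ½ (U = (-⅓*(-3))/2 = (½)*1 = ½ ≈ 0.50000)
F(-m)*U = (79*√(-1*(-32)))*(½) = (79*√32)*(½) = (79*(4*√2))*(½) = (316*√2)*(½) = 158*√2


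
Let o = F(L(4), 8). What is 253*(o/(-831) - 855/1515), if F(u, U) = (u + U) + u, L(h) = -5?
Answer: -11932745/83931 ≈ -142.17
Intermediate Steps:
F(u, U) = U + 2*u (F(u, U) = (U + u) + u = U + 2*u)
o = -2 (o = 8 + 2*(-5) = 8 - 10 = -2)
253*(o/(-831) - 855/1515) = 253*(-2/(-831) - 855/1515) = 253*(-2*(-1/831) - 855*1/1515) = 253*(2/831 - 57/101) = 253*(-47165/83931) = -11932745/83931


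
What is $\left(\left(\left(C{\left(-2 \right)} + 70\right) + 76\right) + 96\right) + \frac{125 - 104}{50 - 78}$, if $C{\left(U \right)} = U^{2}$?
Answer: $\frac{981}{4} \approx 245.25$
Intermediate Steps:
$\left(\left(\left(C{\left(-2 \right)} + 70\right) + 76\right) + 96\right) + \frac{125 - 104}{50 - 78} = \left(\left(\left(\left(-2\right)^{2} + 70\right) + 76\right) + 96\right) + \frac{125 - 104}{50 - 78} = \left(\left(\left(4 + 70\right) + 76\right) + 96\right) + \frac{21}{-28} = \left(\left(74 + 76\right) + 96\right) + 21 \left(- \frac{1}{28}\right) = \left(150 + 96\right) - \frac{3}{4} = 246 - \frac{3}{4} = \frac{981}{4}$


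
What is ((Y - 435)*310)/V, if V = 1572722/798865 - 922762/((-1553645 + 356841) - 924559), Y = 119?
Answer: -20751389085923775/509184565652 ≈ -40754.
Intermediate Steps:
V = 4073476525216/1694682652995 (V = 1572722*(1/798865) - 922762/(-1196804 - 924559) = 1572722/798865 - 922762/(-2121363) = 1572722/798865 - 922762*(-1/2121363) = 1572722/798865 + 922762/2121363 = 4073476525216/1694682652995 ≈ 2.4037)
((Y - 435)*310)/V = ((119 - 435)*310)/(4073476525216/1694682652995) = -316*310*(1694682652995/4073476525216) = -97960*1694682652995/4073476525216 = -20751389085923775/509184565652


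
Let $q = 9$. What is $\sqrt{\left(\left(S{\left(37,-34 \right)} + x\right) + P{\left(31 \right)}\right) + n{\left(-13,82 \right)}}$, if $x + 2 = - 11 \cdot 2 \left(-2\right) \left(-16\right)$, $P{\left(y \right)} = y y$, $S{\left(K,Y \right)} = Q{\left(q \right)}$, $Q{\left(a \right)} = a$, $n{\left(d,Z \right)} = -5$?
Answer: $\sqrt{259} \approx 16.093$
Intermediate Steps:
$S{\left(K,Y \right)} = 9$
$P{\left(y \right)} = y^{2}$
$x = -706$ ($x = -2 + - 11 \cdot 2 \left(-2\right) \left(-16\right) = -2 + \left(-11\right) \left(-4\right) \left(-16\right) = -2 + 44 \left(-16\right) = -2 - 704 = -706$)
$\sqrt{\left(\left(S{\left(37,-34 \right)} + x\right) + P{\left(31 \right)}\right) + n{\left(-13,82 \right)}} = \sqrt{\left(\left(9 - 706\right) + 31^{2}\right) - 5} = \sqrt{\left(-697 + 961\right) - 5} = \sqrt{264 - 5} = \sqrt{259}$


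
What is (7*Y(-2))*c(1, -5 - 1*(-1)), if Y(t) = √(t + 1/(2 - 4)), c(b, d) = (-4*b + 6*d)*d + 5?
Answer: 819*I*√10/2 ≈ 1295.0*I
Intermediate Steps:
c(b, d) = 5 + d*(-4*b + 6*d) (c(b, d) = d*(-4*b + 6*d) + 5 = 5 + d*(-4*b + 6*d))
Y(t) = √(-½ + t) (Y(t) = √(t + 1/(-2)) = √(t - ½) = √(-½ + t))
(7*Y(-2))*c(1, -5 - 1*(-1)) = (7*(√(-2 + 4*(-2))/2))*(5 + 6*(-5 - 1*(-1))² - 4*1*(-5 - 1*(-1))) = (7*(√(-2 - 8)/2))*(5 + 6*(-5 + 1)² - 4*1*(-5 + 1)) = (7*(√(-10)/2))*(5 + 6*(-4)² - 4*1*(-4)) = (7*((I*√10)/2))*(5 + 6*16 + 16) = (7*(I*√10/2))*(5 + 96 + 16) = (7*I*√10/2)*117 = 819*I*√10/2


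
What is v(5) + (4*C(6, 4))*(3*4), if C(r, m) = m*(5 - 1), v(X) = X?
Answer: 773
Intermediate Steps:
C(r, m) = 4*m (C(r, m) = m*4 = 4*m)
v(5) + (4*C(6, 4))*(3*4) = 5 + (4*(4*4))*(3*4) = 5 + (4*16)*12 = 5 + 64*12 = 5 + 768 = 773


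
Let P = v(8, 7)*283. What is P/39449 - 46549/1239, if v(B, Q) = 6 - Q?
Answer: -1836662138/48877311 ≈ -37.577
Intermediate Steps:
P = -283 (P = (6 - 1*7)*283 = (6 - 7)*283 = -1*283 = -283)
P/39449 - 46549/1239 = -283/39449 - 46549/1239 = -1836662138/48877311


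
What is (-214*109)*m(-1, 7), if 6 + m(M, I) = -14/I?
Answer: 186608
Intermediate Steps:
m(M, I) = -6 - 14/I
(-214*109)*m(-1, 7) = (-214*109)*(-6 - 14/7) = -23326*(-6 - 14*⅐) = -23326*(-6 - 2) = -23326*(-8) = 186608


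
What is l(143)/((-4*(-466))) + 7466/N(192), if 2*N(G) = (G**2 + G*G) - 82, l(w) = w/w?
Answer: 13953447/68638072 ≈ 0.20329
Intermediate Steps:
l(w) = 1
N(G) = -41 + G**2 (N(G) = ((G**2 + G*G) - 82)/2 = ((G**2 + G**2) - 82)/2 = (2*G**2 - 82)/2 = (-82 + 2*G**2)/2 = -41 + G**2)
l(143)/((-4*(-466))) + 7466/N(192) = 1/(-4*(-466)) + 7466/(-41 + 192**2) = 1/1864 + 7466/(-41 + 36864) = 1*(1/1864) + 7466/36823 = 1/1864 + 7466*(1/36823) = 1/1864 + 7466/36823 = 13953447/68638072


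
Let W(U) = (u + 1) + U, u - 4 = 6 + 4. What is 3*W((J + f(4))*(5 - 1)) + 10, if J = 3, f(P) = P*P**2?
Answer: 859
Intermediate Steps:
f(P) = P**3
u = 14 (u = 4 + (6 + 4) = 4 + 10 = 14)
W(U) = 15 + U (W(U) = (14 + 1) + U = 15 + U)
3*W((J + f(4))*(5 - 1)) + 10 = 3*(15 + (3 + 4**3)*(5 - 1)) + 10 = 3*(15 + (3 + 64)*4) + 10 = 3*(15 + 67*4) + 10 = 3*(15 + 268) + 10 = 3*283 + 10 = 849 + 10 = 859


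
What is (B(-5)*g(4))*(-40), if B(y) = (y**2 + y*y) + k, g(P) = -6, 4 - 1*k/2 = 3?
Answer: 12480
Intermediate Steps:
k = 2 (k = 8 - 2*3 = 8 - 6 = 2)
B(y) = 2 + 2*y**2 (B(y) = (y**2 + y*y) + 2 = (y**2 + y**2) + 2 = 2*y**2 + 2 = 2 + 2*y**2)
(B(-5)*g(4))*(-40) = ((2 + 2*(-5)**2)*(-6))*(-40) = ((2 + 2*25)*(-6))*(-40) = ((2 + 50)*(-6))*(-40) = (52*(-6))*(-40) = -312*(-40) = 12480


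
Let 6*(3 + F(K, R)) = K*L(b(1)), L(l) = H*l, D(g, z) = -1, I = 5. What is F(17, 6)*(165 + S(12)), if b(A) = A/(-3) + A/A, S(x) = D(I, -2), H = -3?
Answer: -4264/3 ≈ -1421.3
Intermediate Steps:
S(x) = -1
b(A) = 1 - A/3 (b(A) = A*(-⅓) + 1 = -A/3 + 1 = 1 - A/3)
L(l) = -3*l
F(K, R) = -3 - K/3 (F(K, R) = -3 + (K*(-3*(1 - ⅓*1)))/6 = -3 + (K*(-3*(1 - ⅓)))/6 = -3 + (K*(-3*⅔))/6 = -3 + (K*(-2))/6 = -3 + (-2*K)/6 = -3 - K/3)
F(17, 6)*(165 + S(12)) = (-3 - ⅓*17)*(165 - 1) = (-3 - 17/3)*164 = -26/3*164 = -4264/3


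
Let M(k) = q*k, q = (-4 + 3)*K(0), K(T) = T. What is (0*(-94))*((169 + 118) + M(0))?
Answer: 0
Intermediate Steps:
q = 0 (q = (-4 + 3)*0 = -1*0 = 0)
M(k) = 0 (M(k) = 0*k = 0)
(0*(-94))*((169 + 118) + M(0)) = (0*(-94))*((169 + 118) + 0) = 0*(287 + 0) = 0*287 = 0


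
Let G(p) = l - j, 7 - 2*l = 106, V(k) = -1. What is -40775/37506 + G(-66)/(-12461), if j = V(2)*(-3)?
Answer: -36152015/33383019 ≈ -1.0829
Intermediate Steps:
l = -99/2 (l = 7/2 - 1/2*106 = 7/2 - 53 = -99/2 ≈ -49.500)
j = 3 (j = -1*(-3) = 3)
G(p) = -105/2 (G(p) = -99/2 - 1*3 = -99/2 - 3 = -105/2)
-40775/37506 + G(-66)/(-12461) = -40775/37506 - 105/2/(-12461) = -40775*1/37506 - 105/2*(-1/12461) = -5825/5358 + 105/24922 = -36152015/33383019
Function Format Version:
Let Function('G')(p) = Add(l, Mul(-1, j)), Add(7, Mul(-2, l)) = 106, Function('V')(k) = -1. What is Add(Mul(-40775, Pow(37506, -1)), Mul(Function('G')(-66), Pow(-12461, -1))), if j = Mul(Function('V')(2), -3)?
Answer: Rational(-36152015, 33383019) ≈ -1.0829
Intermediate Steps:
l = Rational(-99, 2) (l = Add(Rational(7, 2), Mul(Rational(-1, 2), 106)) = Add(Rational(7, 2), -53) = Rational(-99, 2) ≈ -49.500)
j = 3 (j = Mul(-1, -3) = 3)
Function('G')(p) = Rational(-105, 2) (Function('G')(p) = Add(Rational(-99, 2), Mul(-1, 3)) = Add(Rational(-99, 2), -3) = Rational(-105, 2))
Add(Mul(-40775, Pow(37506, -1)), Mul(Function('G')(-66), Pow(-12461, -1))) = Add(Mul(-40775, Pow(37506, -1)), Mul(Rational(-105, 2), Pow(-12461, -1))) = Add(Mul(-40775, Rational(1, 37506)), Mul(Rational(-105, 2), Rational(-1, 12461))) = Add(Rational(-5825, 5358), Rational(105, 24922)) = Rational(-36152015, 33383019)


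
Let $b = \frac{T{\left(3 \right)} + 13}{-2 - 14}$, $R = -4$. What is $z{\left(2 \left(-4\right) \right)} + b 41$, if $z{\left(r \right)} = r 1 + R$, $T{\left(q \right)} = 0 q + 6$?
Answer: $- \frac{971}{16} \approx -60.688$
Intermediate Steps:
$T{\left(q \right)} = 6$ ($T{\left(q \right)} = 0 + 6 = 6$)
$b = - \frac{19}{16}$ ($b = \frac{6 + 13}{-2 - 14} = \frac{19}{-16} = 19 \left(- \frac{1}{16}\right) = - \frac{19}{16} \approx -1.1875$)
$z{\left(r \right)} = -4 + r$ ($z{\left(r \right)} = r 1 - 4 = r - 4 = -4 + r$)
$z{\left(2 \left(-4\right) \right)} + b 41 = \left(-4 + 2 \left(-4\right)\right) - \frac{779}{16} = \left(-4 - 8\right) - \frac{779}{16} = -12 - \frac{779}{16} = - \frac{971}{16}$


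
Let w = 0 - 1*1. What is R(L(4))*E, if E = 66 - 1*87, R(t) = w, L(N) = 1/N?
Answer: 21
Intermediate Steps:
w = -1 (w = 0 - 1 = -1)
R(t) = -1
E = -21 (E = 66 - 87 = -21)
R(L(4))*E = -1*(-21) = 21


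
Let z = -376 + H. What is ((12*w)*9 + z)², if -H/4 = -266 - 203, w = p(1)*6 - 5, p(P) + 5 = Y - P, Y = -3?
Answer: 23736384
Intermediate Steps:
p(P) = -8 - P (p(P) = -5 + (-3 - P) = -8 - P)
w = -59 (w = (-8 - 1*1)*6 - 5 = (-8 - 1)*6 - 5 = -9*6 - 5 = -54 - 5 = -59)
H = 1876 (H = -4*(-266 - 203) = -4*(-469) = 1876)
z = 1500 (z = -376 + 1876 = 1500)
((12*w)*9 + z)² = ((12*(-59))*9 + 1500)² = (-708*9 + 1500)² = (-6372 + 1500)² = (-4872)² = 23736384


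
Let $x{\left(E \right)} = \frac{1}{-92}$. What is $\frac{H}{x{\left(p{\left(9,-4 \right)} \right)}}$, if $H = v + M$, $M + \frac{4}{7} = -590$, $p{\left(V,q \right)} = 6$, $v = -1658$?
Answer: $\frac{1448080}{7} \approx 2.0687 \cdot 10^{5}$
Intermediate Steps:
$M = - \frac{4134}{7}$ ($M = - \frac{4}{7} - 590 = - \frac{4134}{7} \approx -590.57$)
$H = - \frac{15740}{7}$ ($H = -1658 - \frac{4134}{7} = - \frac{15740}{7} \approx -2248.6$)
$x{\left(E \right)} = - \frac{1}{92}$
$\frac{H}{x{\left(p{\left(9,-4 \right)} \right)}} = - \frac{15740}{7 \left(- \frac{1}{92}\right)} = \left(- \frac{15740}{7}\right) \left(-92\right) = \frac{1448080}{7}$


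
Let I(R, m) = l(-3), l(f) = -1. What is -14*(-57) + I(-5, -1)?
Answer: 797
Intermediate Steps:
I(R, m) = -1
-14*(-57) + I(-5, -1) = -14*(-57) - 1 = 798 - 1 = 797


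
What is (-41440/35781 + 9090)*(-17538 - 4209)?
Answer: -2357431704650/11927 ≈ -1.9766e+8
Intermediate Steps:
(-41440/35781 + 9090)*(-17538 - 4209) = (-41440*1/35781 + 9090)*(-21747) = (-41440/35781 + 9090)*(-21747) = (325207850/35781)*(-21747) = -2357431704650/11927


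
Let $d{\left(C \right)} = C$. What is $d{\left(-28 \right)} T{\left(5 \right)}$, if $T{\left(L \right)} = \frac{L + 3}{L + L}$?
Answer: $- \frac{112}{5} \approx -22.4$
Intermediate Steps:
$T{\left(L \right)} = \frac{3 + L}{2 L}$
$d{\left(-28 \right)} T{\left(5 \right)} = - 28 \frac{3 + 5}{2 \cdot 5} = - 28 \cdot \frac{1}{2} \cdot \frac{1}{5} \cdot 8 = \left(-28\right) \frac{4}{5} = - \frac{112}{5}$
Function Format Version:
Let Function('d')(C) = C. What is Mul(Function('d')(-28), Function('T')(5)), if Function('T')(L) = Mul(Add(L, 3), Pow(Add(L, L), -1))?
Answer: Rational(-112, 5) ≈ -22.400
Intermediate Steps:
Function('T')(L) = Mul(Rational(1, 2), Pow(L, -1), Add(3, L)) (Function('T')(L) = Mul(Add(3, L), Pow(Mul(2, L), -1)) = Mul(Add(3, L), Mul(Rational(1, 2), Pow(L, -1))) = Mul(Rational(1, 2), Pow(L, -1), Add(3, L)))
Mul(Function('d')(-28), Function('T')(5)) = Mul(-28, Mul(Rational(1, 2), Pow(5, -1), Add(3, 5))) = Mul(-28, Mul(Rational(1, 2), Rational(1, 5), 8)) = Mul(-28, Rational(4, 5)) = Rational(-112, 5)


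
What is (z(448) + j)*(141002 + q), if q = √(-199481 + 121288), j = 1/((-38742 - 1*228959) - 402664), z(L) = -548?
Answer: -51798497681042/670365 - 367360021*I*√78193/670365 ≈ -7.7269e+7 - 1.5324e+5*I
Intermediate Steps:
j = -1/670365 (j = 1/((-38742 - 228959) - 402664) = 1/(-267701 - 402664) = 1/(-670365) = -1/670365 ≈ -1.4917e-6)
q = I*√78193 (q = √(-78193) = I*√78193 ≈ 279.63*I)
(z(448) + j)*(141002 + q) = (-548 - 1/670365)*(141002 + I*√78193) = -367360021*(141002 + I*√78193)/670365 = -51798497681042/670365 - 367360021*I*√78193/670365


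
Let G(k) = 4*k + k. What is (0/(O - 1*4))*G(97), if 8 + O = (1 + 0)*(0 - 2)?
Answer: 0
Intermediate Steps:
G(k) = 5*k
O = -10 (O = -8 + (1 + 0)*(0 - 2) = -8 + 1*(-2) = -8 - 2 = -10)
(0/(O - 1*4))*G(97) = (0/(-10 - 1*4))*(5*97) = (0/(-10 - 4))*485 = (0/(-14))*485 = (0*(-1/14))*485 = 0*485 = 0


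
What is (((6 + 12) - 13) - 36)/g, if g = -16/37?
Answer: 1147/16 ≈ 71.688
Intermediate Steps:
g = -16/37 (g = -16*1/37 = -16/37 ≈ -0.43243)
(((6 + 12) - 13) - 36)/g = (((6 + 12) - 13) - 36)/(-16/37) = -37*((18 - 13) - 36)/16 = -37*(5 - 36)/16 = -37/16*(-31) = 1147/16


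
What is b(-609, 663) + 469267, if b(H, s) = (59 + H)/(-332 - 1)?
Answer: 156266461/333 ≈ 4.6927e+5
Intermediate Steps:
b(H, s) = -59/333 - H/333 (b(H, s) = (59 + H)/(-333) = (59 + H)*(-1/333) = -59/333 - H/333)
b(-609, 663) + 469267 = (-59/333 - 1/333*(-609)) + 469267 = (-59/333 + 203/111) + 469267 = 550/333 + 469267 = 156266461/333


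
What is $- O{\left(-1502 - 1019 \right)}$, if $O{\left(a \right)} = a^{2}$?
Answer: $-6355441$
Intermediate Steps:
$- O{\left(-1502 - 1019 \right)} = - \left(-1502 - 1019\right)^{2} = - \left(-2521\right)^{2} = \left(-1\right) 6355441 = -6355441$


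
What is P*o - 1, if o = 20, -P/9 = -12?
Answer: 2159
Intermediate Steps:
P = 108 (P = -9*(-12) = 108)
P*o - 1 = 108*20 - 1 = 2160 - 1 = 2159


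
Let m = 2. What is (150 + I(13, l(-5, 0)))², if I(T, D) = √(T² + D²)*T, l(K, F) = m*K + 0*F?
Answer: 67961 + 3900*√269 ≈ 1.3193e+5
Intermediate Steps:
l(K, F) = 2*K (l(K, F) = 2*K + 0*F = 2*K + 0 = 2*K)
I(T, D) = T*√(D² + T²) (I(T, D) = √(D² + T²)*T = T*√(D² + T²))
(150 + I(13, l(-5, 0)))² = (150 + 13*√((2*(-5))² + 13²))² = (150 + 13*√((-10)² + 169))² = (150 + 13*√(100 + 169))² = (150 + 13*√269)²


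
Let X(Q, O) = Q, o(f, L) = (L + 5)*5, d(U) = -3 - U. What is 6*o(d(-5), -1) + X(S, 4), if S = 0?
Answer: 120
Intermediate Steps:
o(f, L) = 25 + 5*L (o(f, L) = (5 + L)*5 = 25 + 5*L)
6*o(d(-5), -1) + X(S, 4) = 6*(25 + 5*(-1)) + 0 = 6*(25 - 5) + 0 = 6*20 + 0 = 120 + 0 = 120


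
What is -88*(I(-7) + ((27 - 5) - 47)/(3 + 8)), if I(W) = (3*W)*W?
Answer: -12736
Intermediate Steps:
I(W) = 3*W²
-88*(I(-7) + ((27 - 5) - 47)/(3 + 8)) = -88*(3*(-7)² + ((27 - 5) - 47)/(3 + 8)) = -88*(3*49 + (22 - 47)/11) = -88*(147 - 25*1/11) = -88*(147 - 25/11) = -88*1592/11 = -12736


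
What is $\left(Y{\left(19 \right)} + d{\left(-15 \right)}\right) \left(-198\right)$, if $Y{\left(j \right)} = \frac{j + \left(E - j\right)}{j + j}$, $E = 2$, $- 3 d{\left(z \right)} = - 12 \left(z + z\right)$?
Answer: $\frac{451242}{19} \approx 23750.0$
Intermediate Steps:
$d{\left(z \right)} = 8 z$ ($d{\left(z \right)} = - \frac{\left(-12\right) \left(z + z\right)}{3} = - \frac{\left(-12\right) 2 z}{3} = - \frac{\left(-24\right) z}{3} = 8 z$)
$Y{\left(j \right)} = \frac{1}{j}$ ($Y{\left(j \right)} = \frac{j - \left(-2 + j\right)}{j + j} = \frac{2}{2 j} = 2 \frac{1}{2 j} = \frac{1}{j}$)
$\left(Y{\left(19 \right)} + d{\left(-15 \right)}\right) \left(-198\right) = \left(\frac{1}{19} + 8 \left(-15\right)\right) \left(-198\right) = \left(\frac{1}{19} - 120\right) \left(-198\right) = \left(- \frac{2279}{19}\right) \left(-198\right) = \frac{451242}{19}$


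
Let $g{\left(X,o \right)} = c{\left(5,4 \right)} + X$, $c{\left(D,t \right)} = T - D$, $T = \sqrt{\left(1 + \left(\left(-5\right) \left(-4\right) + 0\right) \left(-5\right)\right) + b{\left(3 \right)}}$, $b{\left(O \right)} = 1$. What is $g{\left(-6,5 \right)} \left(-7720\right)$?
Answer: $84920 - 54040 i \sqrt{2} \approx 84920.0 - 76424.0 i$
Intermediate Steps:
$T = 7 i \sqrt{2}$ ($T = \sqrt{\left(1 + \left(\left(-5\right) \left(-4\right) + 0\right) \left(-5\right)\right) + 1} = \sqrt{\left(1 + \left(20 + 0\right) \left(-5\right)\right) + 1} = \sqrt{\left(1 + 20 \left(-5\right)\right) + 1} = \sqrt{\left(1 - 100\right) + 1} = \sqrt{-99 + 1} = \sqrt{-98} = 7 i \sqrt{2} \approx 9.8995 i$)
$c{\left(D,t \right)} = - D + 7 i \sqrt{2}$ ($c{\left(D,t \right)} = 7 i \sqrt{2} - D = - D + 7 i \sqrt{2}$)
$g{\left(X,o \right)} = -5 + X + 7 i \sqrt{2}$ ($g{\left(X,o \right)} = \left(\left(-1\right) 5 + 7 i \sqrt{2}\right) + X = \left(-5 + 7 i \sqrt{2}\right) + X = -5 + X + 7 i \sqrt{2}$)
$g{\left(-6,5 \right)} \left(-7720\right) = \left(-5 - 6 + 7 i \sqrt{2}\right) \left(-7720\right) = \left(-11 + 7 i \sqrt{2}\right) \left(-7720\right) = 84920 - 54040 i \sqrt{2}$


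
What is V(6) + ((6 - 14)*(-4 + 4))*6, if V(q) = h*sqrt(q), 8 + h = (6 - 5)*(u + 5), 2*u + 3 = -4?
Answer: -13*sqrt(6)/2 ≈ -15.922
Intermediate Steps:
u = -7/2 (u = -3/2 + (1/2)*(-4) = -3/2 - 2 = -7/2 ≈ -3.5000)
h = -13/2 (h = -8 + (6 - 5)*(-7/2 + 5) = -8 + 1*(3/2) = -8 + 3/2 = -13/2 ≈ -6.5000)
V(q) = -13*sqrt(q)/2
V(6) + ((6 - 14)*(-4 + 4))*6 = -13*sqrt(6)/2 + ((6 - 14)*(-4 + 4))*6 = -13*sqrt(6)/2 - 8*0*6 = -13*sqrt(6)/2 + 0*6 = -13*sqrt(6)/2 + 0 = -13*sqrt(6)/2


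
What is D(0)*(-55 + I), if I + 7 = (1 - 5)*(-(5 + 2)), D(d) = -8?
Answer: 272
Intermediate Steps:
I = 21 (I = -7 + (1 - 5)*(-(5 + 2)) = -7 - (-4)*7 = -7 - 4*(-7) = -7 + 28 = 21)
D(0)*(-55 + I) = -8*(-55 + 21) = -8*(-34) = 272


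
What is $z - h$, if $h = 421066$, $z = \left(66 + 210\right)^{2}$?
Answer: $-344890$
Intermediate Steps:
$z = 76176$ ($z = 276^{2} = 76176$)
$z - h = 76176 - 421066 = -344890$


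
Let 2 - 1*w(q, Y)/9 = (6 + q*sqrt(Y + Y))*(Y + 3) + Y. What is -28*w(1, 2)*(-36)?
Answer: -362880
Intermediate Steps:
w(q, Y) = 18 - 9*Y - 9*(3 + Y)*(6 + q*sqrt(2)*sqrt(Y)) (w(q, Y) = 18 - 9*((6 + q*sqrt(Y + Y))*(Y + 3) + Y) = 18 - 9*((6 + q*sqrt(2*Y))*(3 + Y) + Y) = 18 - 9*((6 + q*(sqrt(2)*sqrt(Y)))*(3 + Y) + Y) = 18 - 9*((6 + q*sqrt(2)*sqrt(Y))*(3 + Y) + Y) = 18 - 9*((3 + Y)*(6 + q*sqrt(2)*sqrt(Y)) + Y) = 18 - 9*(Y + (3 + Y)*(6 + q*sqrt(2)*sqrt(Y))) = 18 + (-9*Y - 9*(3 + Y)*(6 + q*sqrt(2)*sqrt(Y))) = 18 - 9*Y - 9*(3 + Y)*(6 + q*sqrt(2)*sqrt(Y)))
-28*w(1, 2)*(-36) = -28*(-144 - 63*2 - 27*1*sqrt(2)*sqrt(2) - 9*1*sqrt(2)*2**(3/2))*(-36) = -28*(-144 - 126 - 54 - 9*1*sqrt(2)*2*sqrt(2))*(-36) = -28*(-144 - 126 - 54 - 36)*(-36) = -28*(-360)*(-36) = 10080*(-36) = -362880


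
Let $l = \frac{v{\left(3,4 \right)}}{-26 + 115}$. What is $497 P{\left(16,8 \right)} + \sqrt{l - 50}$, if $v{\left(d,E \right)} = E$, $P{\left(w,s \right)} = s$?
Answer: $3976 + \frac{3 i \sqrt{43966}}{89} \approx 3976.0 + 7.0679 i$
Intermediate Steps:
$l = \frac{4}{89}$ ($l = \frac{4}{-26 + 115} = \frac{4}{89} \approx 0.044944$)
$497 P{\left(16,8 \right)} + \sqrt{l - 50} = 497 \cdot 8 + \sqrt{\frac{4}{89} - 50} = 3976 + \sqrt{- \frac{4446}{89}} = 3976 + \frac{3 i \sqrt{43966}}{89}$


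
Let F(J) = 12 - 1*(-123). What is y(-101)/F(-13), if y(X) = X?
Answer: -101/135 ≈ -0.74815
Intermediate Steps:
F(J) = 135 (F(J) = 12 + 123 = 135)
y(-101)/F(-13) = -101/135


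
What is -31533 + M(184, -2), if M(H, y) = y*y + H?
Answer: -31345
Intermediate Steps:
M(H, y) = H + y² (M(H, y) = y² + H = H + y²)
-31533 + M(184, -2) = -31533 + (184 + (-2)²) = -31533 + (184 + 4) = -31533 + 188 = -31345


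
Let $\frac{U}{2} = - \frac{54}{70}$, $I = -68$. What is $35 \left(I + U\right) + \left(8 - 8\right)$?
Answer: $-2434$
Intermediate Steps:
$U = - \frac{54}{35}$ ($U = 2 \left(- \frac{54}{70}\right) = 2 \left(\left(-54\right) \frac{1}{70}\right) = 2 \left(- \frac{27}{35}\right) = - \frac{54}{35} \approx -1.5429$)
$35 \left(I + U\right) + \left(8 - 8\right) = 35 \left(-68 - \frac{54}{35}\right) + \left(8 - 8\right) = 35 \left(- \frac{2434}{35}\right) + 0 = -2434 + 0 = -2434$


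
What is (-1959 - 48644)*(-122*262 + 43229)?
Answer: -570042795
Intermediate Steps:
(-1959 - 48644)*(-122*262 + 43229) = -50603*(-31964 + 43229) = -50603*11265 = -570042795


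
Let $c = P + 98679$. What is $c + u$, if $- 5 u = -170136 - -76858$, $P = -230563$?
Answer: $- \frac{566142}{5} \approx -1.1323 \cdot 10^{5}$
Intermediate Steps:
$c = -131884$ ($c = -230563 + 98679 = -131884$)
$u = \frac{93278}{5}$ ($u = - \frac{-170136 - -76858}{5} = - \frac{-170136 + 76858}{5} = \left(- \frac{1}{5}\right) \left(-93278\right) = \frac{93278}{5} \approx 18656.0$)
$c + u = -131884 + \frac{93278}{5} = - \frac{566142}{5}$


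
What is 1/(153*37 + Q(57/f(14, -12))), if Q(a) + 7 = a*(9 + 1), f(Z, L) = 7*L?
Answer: 14/79061 ≈ 0.00017708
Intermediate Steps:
Q(a) = -7 + 10*a (Q(a) = -7 + a*(9 + 1) = -7 + a*10 = -7 + 10*a)
1/(153*37 + Q(57/f(14, -12))) = 1/(153*37 + (-7 + 10*(57/((7*(-12)))))) = 1/(5661 + (-7 + 10*(57/(-84)))) = 1/(5661 + (-7 + 10*(57*(-1/84)))) = 1/(5661 + (-7 + 10*(-19/28))) = 1/(5661 + (-7 - 95/14)) = 1/(5661 - 193/14) = 1/(79061/14) = 14/79061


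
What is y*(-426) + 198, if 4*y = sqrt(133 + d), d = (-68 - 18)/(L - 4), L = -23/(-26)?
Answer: 198 - 71*sqrt(13009)/6 ≈ -1151.7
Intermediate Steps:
L = 23/26 (L = -23*(-1/26) = 23/26 ≈ 0.88461)
d = 2236/81 (d = (-68 - 18)/(23/26 - 4) = -86/(-81/26) = -86*(-26/81) = 2236/81 ≈ 27.605)
y = sqrt(13009)/36 (y = sqrt(133 + 2236/81)/4 = sqrt(13009/81)/4 = (sqrt(13009)/9)/4 = sqrt(13009)/36 ≈ 3.1683)
y*(-426) + 198 = (sqrt(13009)/36)*(-426) + 198 = -71*sqrt(13009)/6 + 198 = 198 - 71*sqrt(13009)/6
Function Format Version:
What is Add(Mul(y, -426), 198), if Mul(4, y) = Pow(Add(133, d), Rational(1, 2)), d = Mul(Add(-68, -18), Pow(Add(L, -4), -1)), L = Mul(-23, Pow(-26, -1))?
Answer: Add(198, Mul(Rational(-71, 6), Pow(13009, Rational(1, 2)))) ≈ -1151.7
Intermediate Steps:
L = Rational(23, 26) (L = Mul(-23, Rational(-1, 26)) = Rational(23, 26) ≈ 0.88461)
d = Rational(2236, 81) (d = Mul(Add(-68, -18), Pow(Add(Rational(23, 26), -4), -1)) = Mul(-86, Pow(Rational(-81, 26), -1)) = Mul(-86, Rational(-26, 81)) = Rational(2236, 81) ≈ 27.605)
y = Mul(Rational(1, 36), Pow(13009, Rational(1, 2))) (y = Mul(Rational(1, 4), Pow(Add(133, Rational(2236, 81)), Rational(1, 2))) = Mul(Rational(1, 4), Pow(Rational(13009, 81), Rational(1, 2))) = Mul(Rational(1, 4), Mul(Rational(1, 9), Pow(13009, Rational(1, 2)))) = Mul(Rational(1, 36), Pow(13009, Rational(1, 2))) ≈ 3.1683)
Add(Mul(y, -426), 198) = Add(Mul(Mul(Rational(1, 36), Pow(13009, Rational(1, 2))), -426), 198) = Add(Mul(Rational(-71, 6), Pow(13009, Rational(1, 2))), 198) = Add(198, Mul(Rational(-71, 6), Pow(13009, Rational(1, 2))))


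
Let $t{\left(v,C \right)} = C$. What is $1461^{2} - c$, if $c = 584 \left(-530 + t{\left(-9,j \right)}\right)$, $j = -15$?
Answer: $2452801$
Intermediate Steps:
$c = -318280$ ($c = 584 \left(-530 - 15\right) = 584 \left(-545\right) = -318280$)
$1461^{2} - c = 1461^{2} - -318280 = 2134521 + 318280 = 2452801$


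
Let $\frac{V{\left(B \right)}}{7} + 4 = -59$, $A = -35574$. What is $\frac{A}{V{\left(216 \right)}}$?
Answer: $\frac{242}{3} \approx 80.667$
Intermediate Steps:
$V{\left(B \right)} = -441$ ($V{\left(B \right)} = -28 + 7 \left(-59\right) = -28 - 413 = -441$)
$\frac{A}{V{\left(216 \right)}} = - \frac{35574}{-441} = \left(-35574\right) \left(- \frac{1}{441}\right) = \frac{242}{3}$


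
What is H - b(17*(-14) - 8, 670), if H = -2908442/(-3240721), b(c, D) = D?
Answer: -2168374628/3240721 ≈ -669.10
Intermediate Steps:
H = 2908442/3240721 (H = -2908442*(-1/3240721) = 2908442/3240721 ≈ 0.89747)
H - b(17*(-14) - 8, 670) = 2908442/3240721 - 1*670 = 2908442/3240721 - 670 = -2168374628/3240721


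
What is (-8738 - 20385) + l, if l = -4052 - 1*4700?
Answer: -37875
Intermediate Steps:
l = -8752 (l = -4052 - 4700 = -8752)
(-8738 - 20385) + l = (-8738 - 20385) - 8752 = -29123 - 8752 = -37875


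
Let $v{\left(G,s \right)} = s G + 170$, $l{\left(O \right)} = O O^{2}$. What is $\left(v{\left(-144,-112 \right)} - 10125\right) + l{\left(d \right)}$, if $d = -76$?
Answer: $-432803$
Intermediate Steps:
$l{\left(O \right)} = O^{3}$
$v{\left(G,s \right)} = 170 + G s$ ($v{\left(G,s \right)} = G s + 170 = 170 + G s$)
$\left(v{\left(-144,-112 \right)} - 10125\right) + l{\left(d \right)} = \left(\left(170 - -16128\right) - 10125\right) + \left(-76\right)^{3} = \left(\left(170 + 16128\right) - 10125\right) - 438976 = \left(16298 - 10125\right) - 438976 = 6173 - 438976 = -432803$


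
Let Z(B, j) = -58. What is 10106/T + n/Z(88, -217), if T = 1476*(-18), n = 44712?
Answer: -297123641/385236 ≈ -771.28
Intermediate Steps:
T = -26568
10106/T + n/Z(88, -217) = 10106/(-26568) + 44712/(-58) = 10106*(-1/26568) + 44712*(-1/58) = -5053/13284 - 22356/29 = -297123641/385236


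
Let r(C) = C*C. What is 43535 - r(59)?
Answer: 40054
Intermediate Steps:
r(C) = C²
43535 - r(59) = 43535 - 1*59² = 43535 - 1*3481 = 43535 - 3481 = 40054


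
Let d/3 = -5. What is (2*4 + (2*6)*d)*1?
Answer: -172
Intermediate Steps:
d = -15 (d = 3*(-5) = -15)
(2*4 + (2*6)*d)*1 = (2*4 + (2*6)*(-15))*1 = (8 + 12*(-15))*1 = (8 - 180)*1 = -172*1 = -172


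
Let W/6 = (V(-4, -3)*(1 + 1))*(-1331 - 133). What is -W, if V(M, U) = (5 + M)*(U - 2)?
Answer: -87840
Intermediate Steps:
V(M, U) = (-2 + U)*(5 + M) (V(M, U) = (5 + M)*(-2 + U) = (-2 + U)*(5 + M))
W = 87840 (W = 6*(((-10 - 2*(-4) + 5*(-3) - 4*(-3))*(1 + 1))*(-1331 - 133)) = 6*(((-10 + 8 - 15 + 12)*2)*(-1464)) = 6*(-5*2*(-1464)) = 6*(-10*(-1464)) = 6*14640 = 87840)
-W = -1*87840 = -87840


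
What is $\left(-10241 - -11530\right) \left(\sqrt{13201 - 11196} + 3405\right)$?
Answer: $4389045 + 1289 \sqrt{2005} \approx 4.4468 \cdot 10^{6}$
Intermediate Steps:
$\left(-10241 - -11530\right) \left(\sqrt{13201 - 11196} + 3405\right) = \left(-10241 + 11530\right) \left(\sqrt{2005} + 3405\right) = 1289 \left(3405 + \sqrt{2005}\right) = 4389045 + 1289 \sqrt{2005}$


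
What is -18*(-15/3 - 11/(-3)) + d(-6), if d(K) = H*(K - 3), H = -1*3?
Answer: 51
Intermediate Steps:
H = -3
d(K) = 9 - 3*K (d(K) = -3*(K - 3) = -3*(-3 + K) = 9 - 3*K)
-18*(-15/3 - 11/(-3)) + d(-6) = -18*(-15/3 - 11/(-3)) + (9 - 3*(-6)) = -18*(-15*1/3 - 11*(-1/3)) + (9 + 18) = -18*(-5 + 11/3) + 27 = -18*(-4/3) + 27 = 24 + 27 = 51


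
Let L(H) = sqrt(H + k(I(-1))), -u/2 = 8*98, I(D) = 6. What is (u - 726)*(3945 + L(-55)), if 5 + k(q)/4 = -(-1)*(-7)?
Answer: -9049830 - 2294*I*sqrt(103) ≈ -9.0498e+6 - 23282.0*I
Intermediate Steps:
u = -1568 (u = -16*98 = -2*784 = -1568)
k(q) = -48 (k(q) = -20 + 4*(-(-1)*(-7)) = -20 + 4*(-1*7) = -20 + 4*(-7) = -20 - 28 = -48)
L(H) = sqrt(-48 + H) (L(H) = sqrt(H - 48) = sqrt(-48 + H))
(u - 726)*(3945 + L(-55)) = (-1568 - 726)*(3945 + sqrt(-48 - 55)) = -2294*(3945 + sqrt(-103)) = -2294*(3945 + I*sqrt(103)) = -9049830 - 2294*I*sqrt(103)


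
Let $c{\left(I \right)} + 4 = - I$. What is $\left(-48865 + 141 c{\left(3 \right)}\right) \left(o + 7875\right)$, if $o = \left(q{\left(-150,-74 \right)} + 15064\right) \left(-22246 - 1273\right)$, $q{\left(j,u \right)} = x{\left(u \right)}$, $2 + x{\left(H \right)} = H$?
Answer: $17572575605244$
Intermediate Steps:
$c{\left(I \right)} = -4 - I$
$x{\left(H \right)} = -2 + H$
$q{\left(j,u \right)} = -2 + u$
$o = -352502772$ ($o = \left(\left(-2 - 74\right) + 15064\right) \left(-22246 - 1273\right) = \left(-76 + 15064\right) \left(-23519\right) = 14988 \left(-23519\right) = -352502772$)
$\left(-48865 + 141 c{\left(3 \right)}\right) \left(o + 7875\right) = \left(-48865 + 141 \left(-4 - 3\right)\right) \left(-352502772 + 7875\right) = \left(-48865 + 141 \left(-4 - 3\right)\right) \left(-352494897\right) = \left(-48865 + 141 \left(-7\right)\right) \left(-352494897\right) = \left(-48865 - 987\right) \left(-352494897\right) = \left(-49852\right) \left(-352494897\right) = 17572575605244$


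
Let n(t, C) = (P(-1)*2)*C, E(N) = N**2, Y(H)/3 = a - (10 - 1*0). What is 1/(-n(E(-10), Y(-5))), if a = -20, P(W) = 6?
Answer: 1/1080 ≈ 0.00092593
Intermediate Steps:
Y(H) = -90 (Y(H) = 3*(-20 - (10 - 1*0)) = 3*(-20 - (10 + 0)) = 3*(-20 - 1*10) = 3*(-20 - 10) = 3*(-30) = -90)
n(t, C) = 12*C (n(t, C) = (6*2)*C = 12*C)
1/(-n(E(-10), Y(-5))) = 1/(-12*(-90)) = 1/(-1*(-1080)) = 1/1080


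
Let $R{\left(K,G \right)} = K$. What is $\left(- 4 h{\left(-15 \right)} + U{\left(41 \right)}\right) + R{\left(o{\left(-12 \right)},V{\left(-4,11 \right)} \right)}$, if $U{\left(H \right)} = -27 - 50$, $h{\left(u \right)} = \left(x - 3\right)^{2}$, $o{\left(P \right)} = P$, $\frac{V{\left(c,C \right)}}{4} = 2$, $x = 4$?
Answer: $-93$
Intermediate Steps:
$V{\left(c,C \right)} = 8$ ($V{\left(c,C \right)} = 4 \cdot 2 = 8$)
$h{\left(u \right)} = 1$ ($h{\left(u \right)} = \left(4 - 3\right)^{2} = 1^{2} = 1$)
$U{\left(H \right)} = -77$
$\left(- 4 h{\left(-15 \right)} + U{\left(41 \right)}\right) + R{\left(o{\left(-12 \right)},V{\left(-4,11 \right)} \right)} = \left(\left(-4\right) 1 - 77\right) - 12 = \left(-4 - 77\right) - 12 = -81 - 12 = -93$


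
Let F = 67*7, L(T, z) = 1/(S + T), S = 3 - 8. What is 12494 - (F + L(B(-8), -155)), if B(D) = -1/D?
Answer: 468983/39 ≈ 12025.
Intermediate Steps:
S = -5
L(T, z) = 1/(-5 + T)
F = 469
12494 - (F + L(B(-8), -155)) = 12494 - (469 + 1/(-5 - 1/(-8))) = 12494 - (469 + 1/(-5 - 1*(-1/8))) = 12494 - (469 + 1/(-5 + 1/8)) = 12494 - (469 + 1/(-39/8)) = 12494 - (469 - 8/39) = 12494 - 1*18283/39 = 12494 - 18283/39 = 468983/39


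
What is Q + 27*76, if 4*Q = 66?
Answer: 4137/2 ≈ 2068.5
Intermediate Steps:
Q = 33/2 (Q = (¼)*66 = 33/2 ≈ 16.500)
Q + 27*76 = 33/2 + 27*76 = 33/2 + 2052 = 4137/2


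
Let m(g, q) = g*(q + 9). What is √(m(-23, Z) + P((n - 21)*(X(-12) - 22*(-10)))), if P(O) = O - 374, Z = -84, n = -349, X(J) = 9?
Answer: I*√83379 ≈ 288.75*I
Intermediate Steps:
P(O) = -374 + O
m(g, q) = g*(9 + q)
√(m(-23, Z) + P((n - 21)*(X(-12) - 22*(-10)))) = √(-23*(9 - 84) + (-374 + (-349 - 21)*(9 - 22*(-10)))) = √(-23*(-75) + (-374 - 370*(9 + 220))) = √(1725 + (-374 - 370*229)) = √(1725 + (-374 - 84730)) = √(1725 - 85104) = √(-83379) = I*√83379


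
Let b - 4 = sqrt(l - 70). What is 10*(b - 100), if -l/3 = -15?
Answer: -960 + 50*I ≈ -960.0 + 50.0*I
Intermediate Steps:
l = 45 (l = -3*(-15) = 45)
b = 4 + 5*I (b = 4 + sqrt(45 - 70) = 4 + sqrt(-25) = 4 + 5*I ≈ 4.0 + 5.0*I)
10*(b - 100) = 10*((4 + 5*I) - 100) = 10*(-96 + 5*I) = -960 + 50*I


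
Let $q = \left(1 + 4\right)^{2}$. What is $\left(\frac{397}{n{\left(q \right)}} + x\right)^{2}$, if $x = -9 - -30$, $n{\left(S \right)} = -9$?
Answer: $\frac{43264}{81} \approx 534.12$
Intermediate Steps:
$q = 25$ ($q = 5^{2} = 25$)
$x = 21$ ($x = -9 + 30 = 21$)
$\left(\frac{397}{n{\left(q \right)}} + x\right)^{2} = \left(\frac{397}{-9} + 21\right)^{2} = \left(397 \left(- \frac{1}{9}\right) + 21\right)^{2} = \left(- \frac{397}{9} + 21\right)^{2} = \left(- \frac{208}{9}\right)^{2} = \frac{43264}{81}$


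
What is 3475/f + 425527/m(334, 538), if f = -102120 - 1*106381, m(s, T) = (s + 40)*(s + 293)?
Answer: 5171054381/2876062794 ≈ 1.7980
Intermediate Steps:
m(s, T) = (40 + s)*(293 + s)
f = -208501 (f = -102120 - 106381 = -208501)
3475/f + 425527/m(334, 538) = 3475/(-208501) + 425527/(11720 + 334**2 + 333*334) = 3475*(-1/208501) + 425527/(11720 + 111556 + 111222) = -3475/208501 + 425527/234498 = -3475/208501 + 425527*(1/234498) = -3475/208501 + 25031/13794 = 5171054381/2876062794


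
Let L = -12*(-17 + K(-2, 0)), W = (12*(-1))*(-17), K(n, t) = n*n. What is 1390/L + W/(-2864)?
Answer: 246821/27924 ≈ 8.8390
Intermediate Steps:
K(n, t) = n²
W = 204 (W = -12*(-17) = 204)
L = 156 (L = -12*(-17 + (-2)²) = -12*(-17 + 4) = -12*(-13) = 156)
1390/L + W/(-2864) = 1390/156 + 204/(-2864) = 1390*(1/156) + 204*(-1/2864) = 695/78 - 51/716 = 246821/27924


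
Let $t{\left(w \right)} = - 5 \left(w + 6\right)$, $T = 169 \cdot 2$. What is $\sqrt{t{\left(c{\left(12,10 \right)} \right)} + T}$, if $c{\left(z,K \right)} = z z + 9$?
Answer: $i \sqrt{457} \approx 21.378 i$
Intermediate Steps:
$c{\left(z,K \right)} = 9 + z^{2}$ ($c{\left(z,K \right)} = z^{2} + 9 = 9 + z^{2}$)
$T = 338$
$t{\left(w \right)} = -30 - 5 w$ ($t{\left(w \right)} = - 5 \left(6 + w\right) = -30 - 5 w$)
$\sqrt{t{\left(c{\left(12,10 \right)} \right)} + T} = \sqrt{\left(-30 - 5 \left(9 + 12^{2}\right)\right) + 338} = \sqrt{\left(-30 - 5 \left(9 + 144\right)\right) + 338} = \sqrt{\left(-30 - 765\right) + 338} = \sqrt{-795 + 338} = \sqrt{-457} = i \sqrt{457}$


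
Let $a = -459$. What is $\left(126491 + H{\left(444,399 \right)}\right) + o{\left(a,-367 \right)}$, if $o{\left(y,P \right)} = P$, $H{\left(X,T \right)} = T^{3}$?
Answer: $63647323$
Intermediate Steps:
$\left(126491 + H{\left(444,399 \right)}\right) + o{\left(a,-367 \right)} = \left(126491 + 399^{3}\right) - 367 = \left(126491 + 63521199\right) - 367 = 63647690 - 367 = 63647323$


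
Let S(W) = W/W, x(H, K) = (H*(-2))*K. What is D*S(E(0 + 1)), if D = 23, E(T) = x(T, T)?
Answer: 23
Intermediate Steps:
x(H, K) = -2*H*K (x(H, K) = (-2*H)*K = -2*H*K)
E(T) = -2*T² (E(T) = -2*T*T = -2*T²)
S(W) = 1
D*S(E(0 + 1)) = 23*1 = 23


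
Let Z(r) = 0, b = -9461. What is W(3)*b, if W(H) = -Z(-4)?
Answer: 0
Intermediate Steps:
W(H) = 0 (W(H) = -1*0 = 0)
W(3)*b = 0*(-9461) = 0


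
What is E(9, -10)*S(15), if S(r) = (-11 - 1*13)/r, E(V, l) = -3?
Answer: 24/5 ≈ 4.8000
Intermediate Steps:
S(r) = -24/r (S(r) = (-11 - 13)/r = -24/r)
E(9, -10)*S(15) = -(-72)/15 = -3*(-8/5) = 24/5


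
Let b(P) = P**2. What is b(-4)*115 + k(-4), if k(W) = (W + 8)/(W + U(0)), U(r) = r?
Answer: 1839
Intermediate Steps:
k(W) = (8 + W)/W (k(W) = (W + 8)/(W + 0) = (8 + W)/W)
b(-4)*115 + k(-4) = (-4)**2*115 + (8 - 4)/(-4) = 16*115 - 1/4*4 = 1840 - 1 = 1839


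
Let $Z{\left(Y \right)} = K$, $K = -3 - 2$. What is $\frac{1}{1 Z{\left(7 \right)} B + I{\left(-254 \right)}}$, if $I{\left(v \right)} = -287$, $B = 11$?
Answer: $- \frac{1}{342} \approx -0.002924$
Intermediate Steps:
$K = -5$
$Z{\left(Y \right)} = -5$
$\frac{1}{1 Z{\left(7 \right)} B + I{\left(-254 \right)}} = \frac{1}{1 \left(-5\right) 11 - 287} = \frac{1}{\left(-5\right) 11 - 287} = \frac{1}{-55 - 287} = \frac{1}{-342} = - \frac{1}{342}$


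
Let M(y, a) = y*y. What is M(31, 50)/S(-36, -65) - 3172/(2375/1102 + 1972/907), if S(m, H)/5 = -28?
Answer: -23580141191/31885140 ≈ -739.53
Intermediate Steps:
M(y, a) = y**2
S(m, H) = -140 (S(m, H) = 5*(-28) = -140)
M(31, 50)/S(-36, -65) - 3172/(2375/1102 + 1972/907) = 31**2/(-140) - 3172/(2375/1102 + 1972/907) = 961*(-1/140) - 3172/(2375*(1/1102) + 1972*(1/907)) = -961/140 - 3172/(125/58 + 1972/907) = -961/140 - 3172/227751/52606 = -961/140 - 3172*52606/227751 = -961/140 - 166866232/227751 = -23580141191/31885140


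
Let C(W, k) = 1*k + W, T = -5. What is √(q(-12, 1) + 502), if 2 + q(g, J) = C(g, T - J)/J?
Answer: √482 ≈ 21.954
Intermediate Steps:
C(W, k) = W + k (C(W, k) = k + W = W + k)
q(g, J) = -2 + (-5 + g - J)/J (q(g, J) = -2 + (g + (-5 - J))/J = -2 + (-5 + g - J)/J)
√(q(-12, 1) + 502) = √((-5 - 12 - 3*1)/1 + 502) = √(1*(-5 - 12 - 3) + 502) = √(1*(-20) + 502) = √(-20 + 502) = √482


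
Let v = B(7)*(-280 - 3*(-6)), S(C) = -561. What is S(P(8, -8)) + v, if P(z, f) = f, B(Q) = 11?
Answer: -3443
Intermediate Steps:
v = -2882 (v = 11*(-280 - 3*(-6)) = 11*(-280 + 18) = 11*(-262) = -2882)
S(P(8, -8)) + v = -561 - 2882 = -3443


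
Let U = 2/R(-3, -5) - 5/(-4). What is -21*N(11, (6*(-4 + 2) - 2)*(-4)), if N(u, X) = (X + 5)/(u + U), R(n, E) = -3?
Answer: -15372/139 ≈ -110.59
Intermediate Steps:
U = 7/12 (U = 2/(-3) - 5/(-4) = 2*(-⅓) - 5*(-¼) = -⅔ + 5/4 = 7/12 ≈ 0.58333)
N(u, X) = (5 + X)/(7/12 + u) (N(u, X) = (X + 5)/(u + 7/12) = (5 + X)/(7/12 + u))
-21*N(11, (6*(-4 + 2) - 2)*(-4)) = -252*(5 + (6*(-4 + 2) - 2)*(-4))/(7 + 12*11) = -252*(5 + (6*(-2) - 2)*(-4))/(7 + 132) = -252*(5 + (-12 - 2)*(-4))/139 = -252*(5 - 14*(-4))/139 = -252*(5 + 56)/139 = -252*61/139 = -21*732/139 = -15372/139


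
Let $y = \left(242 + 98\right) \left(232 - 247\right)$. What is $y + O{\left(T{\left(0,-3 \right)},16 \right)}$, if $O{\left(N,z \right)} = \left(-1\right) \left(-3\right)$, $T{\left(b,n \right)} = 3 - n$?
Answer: $-5097$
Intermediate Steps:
$O{\left(N,z \right)} = 3$
$y = -5100$ ($y = 340 \left(-15\right) = -5100$)
$y + O{\left(T{\left(0,-3 \right)},16 \right)} = -5100 + 3 = -5097$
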